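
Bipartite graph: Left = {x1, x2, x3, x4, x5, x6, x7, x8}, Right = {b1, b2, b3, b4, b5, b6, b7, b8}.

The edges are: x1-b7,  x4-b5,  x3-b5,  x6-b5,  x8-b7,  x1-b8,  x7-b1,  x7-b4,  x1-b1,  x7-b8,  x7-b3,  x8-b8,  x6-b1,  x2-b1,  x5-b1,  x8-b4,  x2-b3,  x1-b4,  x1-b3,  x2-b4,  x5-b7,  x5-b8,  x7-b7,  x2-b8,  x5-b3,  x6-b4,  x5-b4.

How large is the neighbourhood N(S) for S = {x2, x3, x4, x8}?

6

The union of neighbours of {x2, x3, x4, x8} is {b1, b3, b4, b5, b7, b8}, which has 6 elements.
Since |N(S)| = 6 ≥ |S| = 4, Hall's condition holds for this subset.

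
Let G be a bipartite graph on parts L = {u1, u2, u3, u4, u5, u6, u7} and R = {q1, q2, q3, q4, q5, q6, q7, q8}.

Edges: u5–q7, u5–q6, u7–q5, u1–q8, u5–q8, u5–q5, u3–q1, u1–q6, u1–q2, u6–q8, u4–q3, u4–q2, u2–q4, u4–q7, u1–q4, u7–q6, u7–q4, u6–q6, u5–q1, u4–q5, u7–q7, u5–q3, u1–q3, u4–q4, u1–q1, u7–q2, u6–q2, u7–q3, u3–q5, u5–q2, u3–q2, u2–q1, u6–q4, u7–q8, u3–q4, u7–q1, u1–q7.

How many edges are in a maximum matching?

For example, pair u1→q8, u2→q1, u3→q5, u4→q7, u5→q6, u6→q2, u7→q4.
This saturates every left vertex, so 7 is the maximum.

7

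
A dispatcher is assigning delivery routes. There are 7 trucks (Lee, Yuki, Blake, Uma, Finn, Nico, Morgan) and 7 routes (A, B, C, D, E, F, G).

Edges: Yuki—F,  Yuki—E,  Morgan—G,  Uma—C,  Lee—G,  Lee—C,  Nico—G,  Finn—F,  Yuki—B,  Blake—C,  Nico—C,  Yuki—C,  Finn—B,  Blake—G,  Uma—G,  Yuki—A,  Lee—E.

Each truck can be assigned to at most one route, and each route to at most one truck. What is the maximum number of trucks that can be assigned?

5

One maximum matching: Lee→E, Yuki→A, Blake→G, Uma→C, Finn→B.
The set {Blake, Uma, Nico, Morgan} has only 2 neighbours ({C, G}), so by Hall's theorem at most 5 of the 7 trucks can be matched.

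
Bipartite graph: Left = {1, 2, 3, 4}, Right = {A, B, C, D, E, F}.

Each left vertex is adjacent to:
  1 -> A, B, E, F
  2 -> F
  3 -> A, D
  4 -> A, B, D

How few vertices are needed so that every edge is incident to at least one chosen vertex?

A maximum matching has 4 edges (e.g. 1–E, 2–F, 3–D, 4–B).
By König's theorem the minimum vertex cover has the same size. One such cover is {1, 2, 3, 4}.

4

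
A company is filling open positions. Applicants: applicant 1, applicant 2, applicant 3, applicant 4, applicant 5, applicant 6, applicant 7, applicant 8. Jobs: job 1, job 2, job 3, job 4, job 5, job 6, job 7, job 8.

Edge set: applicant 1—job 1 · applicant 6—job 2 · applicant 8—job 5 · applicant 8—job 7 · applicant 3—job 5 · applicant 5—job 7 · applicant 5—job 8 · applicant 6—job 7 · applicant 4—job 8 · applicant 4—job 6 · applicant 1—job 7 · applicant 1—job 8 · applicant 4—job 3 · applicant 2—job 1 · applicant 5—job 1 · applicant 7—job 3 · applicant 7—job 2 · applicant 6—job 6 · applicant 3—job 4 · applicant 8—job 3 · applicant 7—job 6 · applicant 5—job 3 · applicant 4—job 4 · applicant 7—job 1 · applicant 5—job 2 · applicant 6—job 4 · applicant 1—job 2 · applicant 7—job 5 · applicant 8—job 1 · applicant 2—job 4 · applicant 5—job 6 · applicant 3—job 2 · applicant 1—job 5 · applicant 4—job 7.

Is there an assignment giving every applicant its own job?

For example, pair applicant 1-job 7, applicant 2-job 1, applicant 3-job 2, applicant 4-job 4, applicant 5-job 8, applicant 6-job 6, applicant 7-job 5, applicant 8-job 3.
All 8 applicants are covered.

Yes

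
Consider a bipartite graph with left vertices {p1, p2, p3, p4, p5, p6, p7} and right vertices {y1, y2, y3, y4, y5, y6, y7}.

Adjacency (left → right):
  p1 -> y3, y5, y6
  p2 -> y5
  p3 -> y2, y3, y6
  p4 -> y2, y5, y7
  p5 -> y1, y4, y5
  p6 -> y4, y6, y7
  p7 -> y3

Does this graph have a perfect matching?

Yes

For example, pair p1→y6, p2→y5, p3→y2, p4→y7, p5→y1, p6→y4, p7→y3.
Every left vertex is matched, so this is a perfect matching.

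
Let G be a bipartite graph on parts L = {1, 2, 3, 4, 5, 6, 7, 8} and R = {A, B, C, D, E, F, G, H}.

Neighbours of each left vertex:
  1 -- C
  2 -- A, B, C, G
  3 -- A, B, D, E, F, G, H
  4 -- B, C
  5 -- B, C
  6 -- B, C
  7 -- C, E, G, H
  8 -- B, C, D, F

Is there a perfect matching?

No

The set {1, 4, 5, 6} has only 2 neighbours ({B, C}), so by Hall's theorem at most 6 of the 8 left vertices can be matched.
Hence no matching covers every left vertex.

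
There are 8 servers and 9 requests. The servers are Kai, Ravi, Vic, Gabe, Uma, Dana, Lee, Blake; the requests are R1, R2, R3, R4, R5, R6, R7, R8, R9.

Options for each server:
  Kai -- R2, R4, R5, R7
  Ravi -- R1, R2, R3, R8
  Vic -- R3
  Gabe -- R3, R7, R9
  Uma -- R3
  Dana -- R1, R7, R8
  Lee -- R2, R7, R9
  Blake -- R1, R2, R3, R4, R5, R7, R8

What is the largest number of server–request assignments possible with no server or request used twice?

A valid assignment of size 7: Kai→R4, Ravi→R8, Vic→R3, Gabe→R9, Dana→R1, Lee→R7, Blake→R2.
The set {Vic, Uma} has only 1 neighbour ({R3}), so by Hall's theorem at most 7 of the 8 servers can be matched.

7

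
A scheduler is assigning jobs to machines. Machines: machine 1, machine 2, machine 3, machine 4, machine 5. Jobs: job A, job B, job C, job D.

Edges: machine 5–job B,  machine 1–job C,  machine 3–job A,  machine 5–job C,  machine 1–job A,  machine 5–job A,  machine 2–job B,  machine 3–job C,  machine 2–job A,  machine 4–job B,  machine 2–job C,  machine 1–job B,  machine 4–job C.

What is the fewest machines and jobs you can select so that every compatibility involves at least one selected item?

3

A maximum matching has 3 edges (e.g. machine 1–job C, machine 2–job B, machine 3–job A).
By König's theorem the minimum vertex cover has the same size. One such cover is {job A, job B, job C}.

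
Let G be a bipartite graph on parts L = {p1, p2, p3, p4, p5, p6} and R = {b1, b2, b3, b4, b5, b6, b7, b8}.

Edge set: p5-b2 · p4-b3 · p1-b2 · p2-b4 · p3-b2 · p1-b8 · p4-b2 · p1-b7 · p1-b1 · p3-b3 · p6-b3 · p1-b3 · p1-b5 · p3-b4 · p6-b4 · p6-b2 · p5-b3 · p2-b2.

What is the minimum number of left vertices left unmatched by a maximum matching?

A valid assignment of size 4: p1-b7, p2-b2, p3-b4, p4-b3.
The set {p2, p3, p4, p5, p6} has only 3 neighbours ({b2, b3, b4}), so by Hall's theorem at most 4 of the 6 left vertices can be matched.
That matches 4 of the 6, leaving 2 unmatched; no matching can do better.

2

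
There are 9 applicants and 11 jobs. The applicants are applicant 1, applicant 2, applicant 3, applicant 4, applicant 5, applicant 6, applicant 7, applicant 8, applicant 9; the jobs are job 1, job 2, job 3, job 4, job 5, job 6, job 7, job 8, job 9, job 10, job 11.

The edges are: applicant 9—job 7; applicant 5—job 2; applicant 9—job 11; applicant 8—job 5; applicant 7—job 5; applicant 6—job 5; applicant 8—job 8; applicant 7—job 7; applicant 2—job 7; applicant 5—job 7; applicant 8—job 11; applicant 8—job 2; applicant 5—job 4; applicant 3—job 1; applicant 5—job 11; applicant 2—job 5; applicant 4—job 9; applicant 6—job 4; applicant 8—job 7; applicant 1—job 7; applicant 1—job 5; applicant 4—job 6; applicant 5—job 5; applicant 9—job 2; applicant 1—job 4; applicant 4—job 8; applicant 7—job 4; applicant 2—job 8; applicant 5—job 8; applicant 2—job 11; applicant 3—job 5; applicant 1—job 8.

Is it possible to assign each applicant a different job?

No

The set {applicant 1, applicant 2, applicant 5, applicant 6, applicant 7, applicant 8, applicant 9} has only 6 neighbours ({job 11, job 2, job 4, job 5, job 7, job 8}), so by Hall's theorem at most 8 of the 9 applicants can be matched.
Hence no matching covers every applicant.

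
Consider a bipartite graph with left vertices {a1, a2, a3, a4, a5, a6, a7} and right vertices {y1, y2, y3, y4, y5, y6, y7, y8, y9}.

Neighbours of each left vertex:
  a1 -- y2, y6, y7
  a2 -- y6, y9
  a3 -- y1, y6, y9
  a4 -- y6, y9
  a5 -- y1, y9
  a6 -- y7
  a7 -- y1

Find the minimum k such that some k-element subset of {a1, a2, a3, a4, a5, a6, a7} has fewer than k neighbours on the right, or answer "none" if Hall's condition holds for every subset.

Take S = {a2, a3, a4, a5}. Its neighbourhood is {y1, y6, y9}, so |N(S)| = 3 < |S| = 4.
Every subset of size less than 4 has at least as many neighbours as members, so 4 is the minimum.

4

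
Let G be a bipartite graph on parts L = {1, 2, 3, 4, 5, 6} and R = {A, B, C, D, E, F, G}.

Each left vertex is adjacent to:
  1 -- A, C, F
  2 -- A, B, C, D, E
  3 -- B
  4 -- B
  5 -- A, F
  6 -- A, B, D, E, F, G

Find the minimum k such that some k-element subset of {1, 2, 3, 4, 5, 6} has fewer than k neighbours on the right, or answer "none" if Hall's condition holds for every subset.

2

Take S = {3, 4}. Its neighbourhood is {B}, so |N(S)| = 1 < |S| = 2.
No single vertex violates Hall's condition since each has at least one neighbour, so 2 is the minimum.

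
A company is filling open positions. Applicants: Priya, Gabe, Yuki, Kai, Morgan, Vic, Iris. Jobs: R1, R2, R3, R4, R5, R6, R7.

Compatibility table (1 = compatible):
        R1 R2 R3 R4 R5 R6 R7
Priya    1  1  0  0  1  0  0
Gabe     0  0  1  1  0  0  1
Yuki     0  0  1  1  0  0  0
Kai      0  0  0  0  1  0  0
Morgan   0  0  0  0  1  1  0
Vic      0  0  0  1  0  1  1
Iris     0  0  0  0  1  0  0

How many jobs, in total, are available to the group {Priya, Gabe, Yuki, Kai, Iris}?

The union of neighbours of {Priya, Gabe, Yuki, Kai, Iris} is {R1, R2, R3, R4, R5, R7}, which has 6 elements.
Since |N(S)| = 6 ≥ |S| = 5, Hall's condition holds for this subset.

6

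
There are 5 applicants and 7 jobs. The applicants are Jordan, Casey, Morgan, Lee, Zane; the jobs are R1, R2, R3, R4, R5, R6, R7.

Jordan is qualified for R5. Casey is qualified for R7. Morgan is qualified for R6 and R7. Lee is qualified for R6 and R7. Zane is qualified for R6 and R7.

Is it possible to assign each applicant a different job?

No

The set {Casey, Morgan, Lee, Zane} has only 2 neighbours ({R6, R7}), so by Hall's theorem at most 3 of the 5 applicants can be matched.
Hence no matching covers every applicant.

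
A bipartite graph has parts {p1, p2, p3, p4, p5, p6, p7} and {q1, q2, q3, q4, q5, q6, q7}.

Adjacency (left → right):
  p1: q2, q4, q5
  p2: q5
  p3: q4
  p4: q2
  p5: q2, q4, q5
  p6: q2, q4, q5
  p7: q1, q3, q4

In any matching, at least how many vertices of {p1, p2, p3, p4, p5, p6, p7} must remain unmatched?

3

A valid assignment of size 4: p1→q2, p2→q5, p3→q4, p7→q3.
The set {p1, p2, p3, p4, p5, p6} has only 3 neighbours ({q2, q4, q5}), so by Hall's theorem at most 4 of the 7 left vertices can be matched.
That matches 4 of the 7, leaving 3 unmatched; no matching can do better.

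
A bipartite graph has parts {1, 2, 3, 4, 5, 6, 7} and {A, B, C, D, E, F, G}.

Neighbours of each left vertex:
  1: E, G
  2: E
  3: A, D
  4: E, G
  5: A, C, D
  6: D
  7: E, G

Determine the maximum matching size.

5

A valid assignment of size 5: 1→G, 2→E, 3→A, 5→C, 6→D.
The set {1, 2, 4, 7} has only 2 neighbours ({E, G}), so by Hall's theorem at most 5 of the 7 left vertices can be matched.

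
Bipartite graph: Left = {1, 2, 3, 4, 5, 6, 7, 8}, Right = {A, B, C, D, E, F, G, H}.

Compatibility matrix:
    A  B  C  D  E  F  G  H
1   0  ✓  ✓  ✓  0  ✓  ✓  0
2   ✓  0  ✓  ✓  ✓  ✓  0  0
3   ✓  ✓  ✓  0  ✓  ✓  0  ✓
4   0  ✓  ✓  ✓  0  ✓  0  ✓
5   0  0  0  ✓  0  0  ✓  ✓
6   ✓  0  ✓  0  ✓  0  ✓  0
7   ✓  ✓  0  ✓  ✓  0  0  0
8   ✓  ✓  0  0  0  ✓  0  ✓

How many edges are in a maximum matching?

8

A valid assignment of size 8: 1-G, 2-A, 3-H, 4-F, 5-D, 6-C, 7-E, 8-B.
All 8 left vertices are matched, so no larger matching exists.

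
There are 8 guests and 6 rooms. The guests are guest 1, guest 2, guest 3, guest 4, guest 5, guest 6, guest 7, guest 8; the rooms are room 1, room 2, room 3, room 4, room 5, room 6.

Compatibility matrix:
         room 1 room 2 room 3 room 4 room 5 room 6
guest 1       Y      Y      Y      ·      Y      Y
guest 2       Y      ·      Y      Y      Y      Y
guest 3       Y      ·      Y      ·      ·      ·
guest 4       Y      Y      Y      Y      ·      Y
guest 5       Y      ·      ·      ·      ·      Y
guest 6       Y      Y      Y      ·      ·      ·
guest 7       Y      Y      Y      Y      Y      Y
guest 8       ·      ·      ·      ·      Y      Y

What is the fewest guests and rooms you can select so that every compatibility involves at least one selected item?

6

{room 1, room 2, room 3, room 4, room 5, room 6} is a vertex cover of size 6: every edge has an endpoint in this set.
No smaller cover exists because guest 1–room 2, guest 2–room 5, guest 3–room 1, guest 4–room 4, guest 5–room 6, guest 6–room 3 is a matching of size 6, and a cover must include an endpoint of each of these disjoint edges (König's theorem).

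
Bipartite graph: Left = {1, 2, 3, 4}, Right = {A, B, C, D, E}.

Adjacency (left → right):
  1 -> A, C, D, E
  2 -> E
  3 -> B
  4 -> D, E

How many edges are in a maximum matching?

4

One maximum matching: 1-C, 2-E, 3-B, 4-D.
This saturates every left vertex, so 4 is the maximum.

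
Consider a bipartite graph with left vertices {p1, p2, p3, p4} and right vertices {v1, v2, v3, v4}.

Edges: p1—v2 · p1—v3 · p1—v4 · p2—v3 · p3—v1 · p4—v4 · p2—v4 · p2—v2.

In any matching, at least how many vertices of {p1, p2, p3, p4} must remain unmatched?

A valid assignment of size 4: p1→v2, p2→v3, p3→v1, p4→v4.
This saturates every left vertex, so 4 is the maximum.
That matches 4 of the 4, leaving 0 unmatched; no matching can do better.

0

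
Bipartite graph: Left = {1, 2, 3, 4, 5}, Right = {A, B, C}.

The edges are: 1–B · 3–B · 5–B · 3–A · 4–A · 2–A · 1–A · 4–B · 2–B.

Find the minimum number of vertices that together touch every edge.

2

{A, B} is a vertex cover of size 2: every edge has an endpoint in this set.
No smaller cover exists because 1–A, 2–B is a matching of size 2, and a cover must include an endpoint of each of these disjoint edges (König's theorem).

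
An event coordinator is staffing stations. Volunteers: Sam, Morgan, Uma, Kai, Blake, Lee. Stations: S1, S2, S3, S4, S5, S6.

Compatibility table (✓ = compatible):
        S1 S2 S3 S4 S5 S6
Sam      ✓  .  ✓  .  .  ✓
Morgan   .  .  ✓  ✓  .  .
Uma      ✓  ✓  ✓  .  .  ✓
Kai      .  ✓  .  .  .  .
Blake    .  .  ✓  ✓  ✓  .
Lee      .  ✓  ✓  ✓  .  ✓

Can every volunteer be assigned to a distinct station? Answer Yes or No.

One maximum matching: Sam→S6, Morgan→S3, Uma→S1, Kai→S2, Blake→S5, Lee→S4.
All 6 volunteers are covered.

Yes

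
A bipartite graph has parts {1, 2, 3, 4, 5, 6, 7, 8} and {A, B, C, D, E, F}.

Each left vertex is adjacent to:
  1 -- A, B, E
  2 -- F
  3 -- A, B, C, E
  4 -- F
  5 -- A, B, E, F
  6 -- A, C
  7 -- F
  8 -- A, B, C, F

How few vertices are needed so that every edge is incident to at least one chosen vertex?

A maximum matching has 5 edges (e.g. 1–A, 2–F, 3–E, 5–B, 6–C).
By König's theorem the minimum vertex cover has the same size. One such cover is {A, B, C, E, F}.

5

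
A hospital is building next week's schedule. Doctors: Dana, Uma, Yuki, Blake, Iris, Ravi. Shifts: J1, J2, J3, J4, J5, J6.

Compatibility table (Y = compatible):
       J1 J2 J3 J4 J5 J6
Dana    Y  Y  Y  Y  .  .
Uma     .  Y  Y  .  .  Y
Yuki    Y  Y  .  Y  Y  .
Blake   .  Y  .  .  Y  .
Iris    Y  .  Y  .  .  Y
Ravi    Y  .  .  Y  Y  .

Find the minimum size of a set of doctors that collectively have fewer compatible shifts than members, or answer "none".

A matching saturating every doctor exists, for instance Dana→J4, Uma→J6, Yuki→J1, Blake→J2, Iris→J3, Ravi→J5.
By Hall's marriage theorem, this means |N(S)| ≥ |S| for every subset S, so no violating subset exists.

none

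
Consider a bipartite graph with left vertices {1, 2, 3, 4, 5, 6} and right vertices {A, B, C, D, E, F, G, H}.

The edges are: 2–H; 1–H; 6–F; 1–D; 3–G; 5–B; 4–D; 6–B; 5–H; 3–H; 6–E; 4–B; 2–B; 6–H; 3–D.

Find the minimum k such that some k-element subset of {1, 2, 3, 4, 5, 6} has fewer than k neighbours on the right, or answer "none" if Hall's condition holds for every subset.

4

Take S = {1, 2, 4, 5}. Its neighbourhood is {B, D, H}, so |N(S)| = 3 < |S| = 4.
Every subset of size less than 4 has at least as many neighbours as members, so 4 is the minimum.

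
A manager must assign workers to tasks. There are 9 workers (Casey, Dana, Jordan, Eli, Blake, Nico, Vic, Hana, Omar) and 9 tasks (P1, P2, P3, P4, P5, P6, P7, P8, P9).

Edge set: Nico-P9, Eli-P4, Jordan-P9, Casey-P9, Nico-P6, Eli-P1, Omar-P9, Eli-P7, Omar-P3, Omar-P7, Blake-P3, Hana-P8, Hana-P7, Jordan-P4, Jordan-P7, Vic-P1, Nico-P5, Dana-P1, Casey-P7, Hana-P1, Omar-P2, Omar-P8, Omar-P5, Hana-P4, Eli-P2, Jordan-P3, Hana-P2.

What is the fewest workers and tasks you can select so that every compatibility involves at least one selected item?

{Casey, Jordan, Eli, Blake, Nico, Hana, Omar, P1} is a vertex cover of size 8: every edge has an endpoint in this set.
No smaller cover exists because Casey–P9, Dana–P1, Jordan–P4, Eli–P7, Blake–P3, Nico–P5, Hana–P8, Omar–P2 is a matching of size 8, and a cover must include an endpoint of each of these disjoint edges (König's theorem).

8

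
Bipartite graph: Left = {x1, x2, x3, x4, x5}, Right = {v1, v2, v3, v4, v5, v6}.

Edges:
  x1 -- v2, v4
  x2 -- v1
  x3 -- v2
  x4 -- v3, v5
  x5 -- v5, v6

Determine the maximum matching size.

For example, pair x1→v4, x2→v1, x3→v2, x4→v3, x5→v6.
This saturates every left vertex, so 5 is the maximum.

5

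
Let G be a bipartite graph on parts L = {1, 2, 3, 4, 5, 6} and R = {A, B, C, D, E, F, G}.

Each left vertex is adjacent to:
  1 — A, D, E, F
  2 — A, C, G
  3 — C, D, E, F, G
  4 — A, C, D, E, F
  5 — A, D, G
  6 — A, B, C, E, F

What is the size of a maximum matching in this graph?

One maximum matching: 1–F, 2–C, 3–G, 4–E, 5–D, 6–A.
All 6 left vertices are matched, so no larger matching exists.

6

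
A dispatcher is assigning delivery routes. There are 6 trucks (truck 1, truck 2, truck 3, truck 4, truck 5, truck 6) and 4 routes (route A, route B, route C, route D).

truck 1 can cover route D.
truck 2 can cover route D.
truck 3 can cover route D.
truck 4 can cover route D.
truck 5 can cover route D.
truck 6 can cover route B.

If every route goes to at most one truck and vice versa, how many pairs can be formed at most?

2

For example, pair truck 1–route D, truck 6–route B.
The set {truck 1, truck 2, truck 3, truck 4, truck 5} has only 1 neighbour ({route D}), so by Hall's theorem at most 2 of the 6 trucks can be matched.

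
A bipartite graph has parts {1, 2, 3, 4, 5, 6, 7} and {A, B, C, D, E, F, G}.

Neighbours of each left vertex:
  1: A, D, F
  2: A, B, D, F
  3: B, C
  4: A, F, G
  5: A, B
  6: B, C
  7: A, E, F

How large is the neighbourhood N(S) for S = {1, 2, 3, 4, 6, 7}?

The union of neighbours of {1, 2, 3, 4, 6, 7} is {A, B, C, D, E, F, G}, which has 7 elements.
Since |N(S)| = 7 ≥ |S| = 6, Hall's condition holds for this subset.

7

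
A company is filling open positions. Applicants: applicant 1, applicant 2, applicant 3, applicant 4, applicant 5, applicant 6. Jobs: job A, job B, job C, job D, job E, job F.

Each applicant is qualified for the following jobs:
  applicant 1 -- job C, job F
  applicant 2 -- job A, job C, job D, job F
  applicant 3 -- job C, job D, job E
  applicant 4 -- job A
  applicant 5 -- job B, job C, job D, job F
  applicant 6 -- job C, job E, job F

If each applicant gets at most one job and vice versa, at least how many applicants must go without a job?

0

For example, pair applicant 1→job C, applicant 2→job D, applicant 3→job E, applicant 4→job A, applicant 5→job B, applicant 6→job F.
All 6 applicants are matched, so no larger matching exists.
That matches 6 of the 6, leaving 0 unmatched; no matching can do better.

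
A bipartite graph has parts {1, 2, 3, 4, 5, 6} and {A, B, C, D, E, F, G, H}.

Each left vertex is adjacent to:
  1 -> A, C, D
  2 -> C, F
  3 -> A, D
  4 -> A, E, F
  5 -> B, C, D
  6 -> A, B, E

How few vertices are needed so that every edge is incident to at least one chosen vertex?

6

A maximum matching has 6 edges (e.g. 1–D, 2–F, 3–A, 4–E, 5–C, 6–B).
By König's theorem the minimum vertex cover has the same size. One such cover is {1, 2, 3, 4, 5, 6}.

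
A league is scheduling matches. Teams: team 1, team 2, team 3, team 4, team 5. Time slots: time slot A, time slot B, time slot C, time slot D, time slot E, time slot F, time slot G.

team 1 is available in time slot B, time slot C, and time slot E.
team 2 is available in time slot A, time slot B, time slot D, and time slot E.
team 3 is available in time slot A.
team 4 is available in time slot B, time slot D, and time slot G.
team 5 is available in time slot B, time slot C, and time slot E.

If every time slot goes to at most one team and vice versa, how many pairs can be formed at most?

5

A valid assignment of size 5: team 1–time slot C, team 2–time slot D, team 3–time slot A, team 4–time slot G, team 5–time slot B.
All 5 teams are matched, so no larger matching exists.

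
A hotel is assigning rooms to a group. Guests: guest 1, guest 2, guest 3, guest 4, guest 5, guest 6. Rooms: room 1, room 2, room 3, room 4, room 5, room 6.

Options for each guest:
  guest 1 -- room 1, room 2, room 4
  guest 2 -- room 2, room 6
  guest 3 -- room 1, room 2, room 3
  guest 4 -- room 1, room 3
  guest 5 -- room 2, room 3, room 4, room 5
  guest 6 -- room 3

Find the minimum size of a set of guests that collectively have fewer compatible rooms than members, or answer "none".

none

A matching saturating every guest exists, for instance guest 1→room 4, guest 2→room 6, guest 3→room 2, guest 4→room 1, guest 5→room 5, guest 6→room 3.
By Hall's marriage theorem, this means |N(S)| ≥ |S| for every subset S, so no violating subset exists.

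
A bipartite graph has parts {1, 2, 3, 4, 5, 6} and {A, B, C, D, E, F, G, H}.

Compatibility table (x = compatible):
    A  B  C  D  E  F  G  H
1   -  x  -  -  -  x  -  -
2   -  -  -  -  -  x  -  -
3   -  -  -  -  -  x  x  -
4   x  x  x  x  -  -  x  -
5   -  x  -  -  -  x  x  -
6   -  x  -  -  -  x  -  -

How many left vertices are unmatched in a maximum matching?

One maximum matching: 1→B, 2→F, 3→G, 4→A.
The set {1, 2, 3, 5, 6} has only 3 neighbours ({B, F, G}), so by Hall's theorem at most 4 of the 6 left vertices can be matched.
That matches 4 of the 6, leaving 2 unmatched; no matching can do better.

2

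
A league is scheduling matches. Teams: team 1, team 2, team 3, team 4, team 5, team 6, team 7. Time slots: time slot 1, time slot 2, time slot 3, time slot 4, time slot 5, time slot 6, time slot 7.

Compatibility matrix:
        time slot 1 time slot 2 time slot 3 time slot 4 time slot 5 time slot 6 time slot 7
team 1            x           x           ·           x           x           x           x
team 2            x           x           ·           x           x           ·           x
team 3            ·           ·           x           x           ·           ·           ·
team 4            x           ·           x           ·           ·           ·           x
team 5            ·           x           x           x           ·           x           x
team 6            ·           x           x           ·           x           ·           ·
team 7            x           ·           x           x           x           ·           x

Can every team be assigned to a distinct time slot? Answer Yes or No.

A valid assignment of size 7: team 1→time slot 6, team 2→time slot 7, team 3→time slot 3, team 4→time slot 1, team 5→time slot 4, team 6→time slot 2, team 7→time slot 5.
Every team is matched, so this is a perfect matching.

Yes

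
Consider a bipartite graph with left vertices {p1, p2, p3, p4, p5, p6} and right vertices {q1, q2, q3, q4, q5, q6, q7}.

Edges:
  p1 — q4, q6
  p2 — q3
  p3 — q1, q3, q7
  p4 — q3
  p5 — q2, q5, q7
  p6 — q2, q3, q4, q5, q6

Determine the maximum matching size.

5

For example, pair p1–q4, p2–q3, p3–q7, p5–q2, p6–q6.
The set {p2, p4} has only 1 neighbour ({q3}), so by Hall's theorem at most 5 of the 6 left vertices can be matched.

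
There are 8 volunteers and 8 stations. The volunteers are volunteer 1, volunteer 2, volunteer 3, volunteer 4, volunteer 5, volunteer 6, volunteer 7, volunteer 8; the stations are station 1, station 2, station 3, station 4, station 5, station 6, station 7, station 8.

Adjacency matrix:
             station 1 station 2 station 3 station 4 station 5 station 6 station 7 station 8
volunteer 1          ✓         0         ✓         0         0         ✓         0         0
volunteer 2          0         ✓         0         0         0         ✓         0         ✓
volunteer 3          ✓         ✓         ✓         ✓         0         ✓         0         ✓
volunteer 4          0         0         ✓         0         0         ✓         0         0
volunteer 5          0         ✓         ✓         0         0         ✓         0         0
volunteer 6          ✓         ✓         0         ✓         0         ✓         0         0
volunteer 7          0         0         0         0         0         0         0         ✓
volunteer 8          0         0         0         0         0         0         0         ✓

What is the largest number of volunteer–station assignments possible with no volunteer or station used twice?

A valid assignment of size 6: volunteer 1-station 1, volunteer 2-station 8, volunteer 3-station 4, volunteer 4-station 6, volunteer 5-station 3, volunteer 6-station 2.
The set {volunteer 1, volunteer 2, volunteer 3, volunteer 4, volunteer 5, volunteer 6, volunteer 7, volunteer 8} has only 6 neighbours ({station 1, station 2, station 3, station 4, station 6, station 8}), so by Hall's theorem at most 6 of the 8 volunteers can be matched.

6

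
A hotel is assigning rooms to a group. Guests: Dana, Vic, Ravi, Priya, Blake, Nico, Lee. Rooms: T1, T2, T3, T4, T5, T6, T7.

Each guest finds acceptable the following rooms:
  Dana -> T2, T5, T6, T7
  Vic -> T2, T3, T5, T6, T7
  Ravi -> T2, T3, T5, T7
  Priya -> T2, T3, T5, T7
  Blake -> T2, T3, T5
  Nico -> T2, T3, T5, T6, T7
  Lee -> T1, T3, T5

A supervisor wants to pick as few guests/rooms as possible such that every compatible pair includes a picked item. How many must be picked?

6

A maximum matching has 6 edges (e.g. Dana–T6, Vic–T3, Ravi–T7, Priya–T2, Blake–T5, Lee–T1).
By König's theorem the minimum vertex cover has the same size. One such cover is {Lee, T2, T3, T5, T6, T7}.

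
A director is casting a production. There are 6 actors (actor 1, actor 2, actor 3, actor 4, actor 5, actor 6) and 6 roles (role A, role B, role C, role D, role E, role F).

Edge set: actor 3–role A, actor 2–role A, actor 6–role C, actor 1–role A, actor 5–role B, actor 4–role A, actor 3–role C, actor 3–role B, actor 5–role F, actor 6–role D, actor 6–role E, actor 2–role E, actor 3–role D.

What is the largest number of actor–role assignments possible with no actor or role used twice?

One maximum matching: actor 1–role A, actor 2–role E, actor 3–role B, actor 5–role F, actor 6–role D.
The set {actor 1, actor 4} has only 1 neighbour ({role A}), so by Hall's theorem at most 5 of the 6 actors can be matched.

5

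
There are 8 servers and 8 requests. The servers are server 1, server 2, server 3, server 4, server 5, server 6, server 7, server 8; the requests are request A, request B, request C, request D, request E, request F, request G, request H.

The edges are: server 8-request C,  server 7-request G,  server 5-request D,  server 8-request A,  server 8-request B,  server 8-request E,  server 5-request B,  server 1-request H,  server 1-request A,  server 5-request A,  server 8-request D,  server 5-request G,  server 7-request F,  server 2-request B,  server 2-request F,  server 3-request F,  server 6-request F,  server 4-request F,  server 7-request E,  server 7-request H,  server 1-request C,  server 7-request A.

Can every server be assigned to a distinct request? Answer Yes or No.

No

The set {server 3, server 4, server 6} has only 1 neighbour ({request F}), so by Hall's theorem at most 6 of the 8 servers can be matched.
Hence no matching covers every server.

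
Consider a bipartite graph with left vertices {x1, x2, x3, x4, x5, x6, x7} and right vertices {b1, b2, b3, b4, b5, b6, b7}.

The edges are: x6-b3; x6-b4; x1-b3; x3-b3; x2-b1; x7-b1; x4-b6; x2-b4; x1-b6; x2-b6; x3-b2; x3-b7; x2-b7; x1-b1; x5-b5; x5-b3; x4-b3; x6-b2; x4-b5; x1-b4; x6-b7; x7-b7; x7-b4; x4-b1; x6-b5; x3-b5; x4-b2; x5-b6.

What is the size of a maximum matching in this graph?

A valid assignment of size 7: x1–b3, x2–b4, x3–b2, x4–b1, x5–b6, x6–b5, x7–b7.
All 7 left vertices are matched, so no larger matching exists.

7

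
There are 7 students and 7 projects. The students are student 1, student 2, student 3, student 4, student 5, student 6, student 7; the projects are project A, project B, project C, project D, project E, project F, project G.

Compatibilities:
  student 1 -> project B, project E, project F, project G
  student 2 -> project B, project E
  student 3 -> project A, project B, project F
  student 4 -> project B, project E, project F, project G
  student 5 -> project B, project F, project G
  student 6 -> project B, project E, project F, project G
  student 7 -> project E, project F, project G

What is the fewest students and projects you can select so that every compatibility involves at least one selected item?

5

{student 3, project B, project E, project F, project G} is a vertex cover of size 5: every edge has an endpoint in this set.
No smaller cover exists because student 1–project E, student 2–project B, student 3–project A, student 4–project F, student 5–project G is a matching of size 5, and a cover must include an endpoint of each of these disjoint edges (König's theorem).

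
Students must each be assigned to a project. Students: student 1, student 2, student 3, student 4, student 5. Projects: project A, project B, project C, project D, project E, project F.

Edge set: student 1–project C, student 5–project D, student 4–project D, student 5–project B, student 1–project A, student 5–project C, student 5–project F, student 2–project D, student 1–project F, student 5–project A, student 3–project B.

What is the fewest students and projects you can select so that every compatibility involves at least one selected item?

4

The 4 edges student 1–project C, student 2–project D, student 3–project B, student 5–project F form a matching, so any vertex cover needs at least 4 vertices (one per matched edge).
Conversely {student 1, student 3, student 5, project D} meets every edge and has exactly 4 vertices, so 4 is optimal.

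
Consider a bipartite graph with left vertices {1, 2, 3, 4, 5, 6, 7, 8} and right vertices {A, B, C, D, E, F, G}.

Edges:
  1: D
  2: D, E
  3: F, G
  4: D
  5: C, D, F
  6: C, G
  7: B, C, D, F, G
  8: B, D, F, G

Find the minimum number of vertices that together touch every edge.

6

{2, B, C, D, F, G} is a vertex cover of size 6: every edge has an endpoint in this set.
No smaller cover exists because 1–D, 2–E, 3–G, 5–F, 6–C, 7–B is a matching of size 6, and a cover must include an endpoint of each of these disjoint edges (König's theorem).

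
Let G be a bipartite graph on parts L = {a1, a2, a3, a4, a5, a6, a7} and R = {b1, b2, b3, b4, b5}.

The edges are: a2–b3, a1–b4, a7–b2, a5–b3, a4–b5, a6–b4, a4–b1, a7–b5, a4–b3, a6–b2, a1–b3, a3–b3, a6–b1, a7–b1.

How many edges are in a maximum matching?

5

A valid assignment of size 5: a1→b4, a2→b3, a4→b1, a6→b2, a7→b5.
The set {a2, a3, a5} has only 1 neighbour ({b3}), so by Hall's theorem at most 5 of the 7 left vertices can be matched.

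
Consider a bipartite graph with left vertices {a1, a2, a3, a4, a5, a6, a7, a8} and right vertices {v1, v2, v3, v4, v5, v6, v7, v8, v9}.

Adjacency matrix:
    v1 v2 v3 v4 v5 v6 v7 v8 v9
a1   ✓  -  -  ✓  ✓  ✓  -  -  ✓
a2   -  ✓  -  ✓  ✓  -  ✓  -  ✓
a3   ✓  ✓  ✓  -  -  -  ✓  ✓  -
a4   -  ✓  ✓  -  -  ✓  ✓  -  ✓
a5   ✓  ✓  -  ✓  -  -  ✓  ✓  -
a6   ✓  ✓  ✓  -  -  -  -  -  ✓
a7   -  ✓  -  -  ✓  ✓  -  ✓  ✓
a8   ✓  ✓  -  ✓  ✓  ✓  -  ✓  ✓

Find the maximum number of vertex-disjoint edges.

8

For example, pair a1-v1, a2-v5, a3-v3, a4-v2, a5-v4, a6-v9, a7-v6, a8-v8.
This saturates every left vertex, so 8 is the maximum.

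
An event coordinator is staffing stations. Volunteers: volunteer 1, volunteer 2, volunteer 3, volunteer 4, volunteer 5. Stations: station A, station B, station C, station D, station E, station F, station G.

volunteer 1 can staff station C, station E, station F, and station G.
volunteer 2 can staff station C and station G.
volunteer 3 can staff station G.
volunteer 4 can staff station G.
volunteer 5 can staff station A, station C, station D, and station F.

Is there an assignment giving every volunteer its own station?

The set {volunteer 3, volunteer 4} has only 1 neighbour ({station G}), so by Hall's theorem at most 4 of the 5 volunteers can be matched.
Hence no matching covers every volunteer.

No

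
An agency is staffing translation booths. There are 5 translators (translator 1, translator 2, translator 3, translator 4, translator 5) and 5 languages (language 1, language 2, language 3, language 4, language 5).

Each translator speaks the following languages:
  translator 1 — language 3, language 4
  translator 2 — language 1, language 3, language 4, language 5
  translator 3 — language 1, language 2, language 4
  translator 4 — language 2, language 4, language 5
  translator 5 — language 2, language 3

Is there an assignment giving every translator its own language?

Yes

A valid assignment of size 5: translator 1–language 3, translator 2–language 5, translator 3–language 1, translator 4–language 4, translator 5–language 2.
All 5 translators are covered.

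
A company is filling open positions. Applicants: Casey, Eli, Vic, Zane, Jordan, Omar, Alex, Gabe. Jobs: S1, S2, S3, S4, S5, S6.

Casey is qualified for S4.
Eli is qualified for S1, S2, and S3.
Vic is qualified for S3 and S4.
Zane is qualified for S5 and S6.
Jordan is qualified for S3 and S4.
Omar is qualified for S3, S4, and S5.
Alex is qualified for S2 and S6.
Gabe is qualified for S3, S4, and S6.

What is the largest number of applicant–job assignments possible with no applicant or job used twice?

One maximum matching: Casey-S4, Eli-S1, Vic-S3, Zane-S6, Omar-S5, Alex-S2.
The set {Casey, Vic, Zane, Jordan, Omar, Gabe} has only 4 neighbours ({S3, S4, S5, S6}), so by Hall's theorem at most 6 of the 8 applicants can be matched.

6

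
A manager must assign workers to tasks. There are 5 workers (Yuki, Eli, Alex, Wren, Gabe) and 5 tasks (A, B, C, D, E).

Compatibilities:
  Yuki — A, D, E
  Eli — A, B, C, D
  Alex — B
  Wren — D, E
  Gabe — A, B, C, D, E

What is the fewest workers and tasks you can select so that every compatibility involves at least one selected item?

{Yuki, Eli, Alex, Wren, Gabe} is a vertex cover of size 5: every edge has an endpoint in this set.
No smaller cover exists because Yuki–D, Eli–C, Alex–B, Wren–E, Gabe–A is a matching of size 5, and a cover must include an endpoint of each of these disjoint edges (König's theorem).

5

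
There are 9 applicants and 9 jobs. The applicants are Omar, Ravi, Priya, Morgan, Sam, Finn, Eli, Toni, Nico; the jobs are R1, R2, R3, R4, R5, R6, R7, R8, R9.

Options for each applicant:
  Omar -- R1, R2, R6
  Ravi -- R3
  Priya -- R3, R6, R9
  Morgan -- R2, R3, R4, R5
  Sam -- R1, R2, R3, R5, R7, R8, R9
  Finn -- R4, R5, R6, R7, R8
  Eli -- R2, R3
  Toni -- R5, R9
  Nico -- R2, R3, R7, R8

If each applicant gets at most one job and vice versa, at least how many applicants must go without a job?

0

A valid assignment of size 9: Omar–R1, Ravi–R3, Priya–R9, Morgan–R4, Sam–R8, Finn–R6, Eli–R2, Toni–R5, Nico–R7.
All 9 applicants are matched, so no larger matching exists.
That matches 9 of the 9, leaving 0 unmatched; no matching can do better.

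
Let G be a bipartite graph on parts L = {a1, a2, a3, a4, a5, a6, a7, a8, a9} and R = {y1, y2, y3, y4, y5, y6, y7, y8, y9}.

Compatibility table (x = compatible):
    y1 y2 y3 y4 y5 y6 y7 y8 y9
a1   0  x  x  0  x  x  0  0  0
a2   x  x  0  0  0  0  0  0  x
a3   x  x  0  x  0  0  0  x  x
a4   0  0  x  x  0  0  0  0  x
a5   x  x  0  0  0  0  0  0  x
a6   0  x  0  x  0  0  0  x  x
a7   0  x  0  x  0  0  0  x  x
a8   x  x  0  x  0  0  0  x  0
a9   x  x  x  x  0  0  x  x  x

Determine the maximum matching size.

A valid assignment of size 8: a1–y5, a2–y1, a3–y4, a4–y3, a5–y9, a6–y2, a7–y8, a9–y7.
The set {a2, a3, a5, a6, a7, a8} has only 5 neighbours ({y1, y2, y4, y8, y9}), so by Hall's theorem at most 8 of the 9 left vertices can be matched.

8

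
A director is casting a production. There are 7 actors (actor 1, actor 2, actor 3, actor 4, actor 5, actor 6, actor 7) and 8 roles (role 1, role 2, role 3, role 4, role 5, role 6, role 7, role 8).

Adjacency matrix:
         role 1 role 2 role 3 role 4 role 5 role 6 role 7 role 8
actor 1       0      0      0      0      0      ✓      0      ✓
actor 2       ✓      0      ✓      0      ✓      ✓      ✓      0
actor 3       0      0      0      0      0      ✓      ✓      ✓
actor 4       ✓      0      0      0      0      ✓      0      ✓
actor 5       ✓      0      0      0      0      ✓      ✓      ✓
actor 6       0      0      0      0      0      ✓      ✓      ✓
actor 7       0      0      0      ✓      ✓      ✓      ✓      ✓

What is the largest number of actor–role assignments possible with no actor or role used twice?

6

One maximum matching: actor 1–role 6, actor 2–role 3, actor 3–role 7, actor 4–role 1, actor 5–role 8, actor 7–role 5.
The set {actor 1, actor 3, actor 4, actor 5, actor 6} has only 4 neighbours ({role 1, role 6, role 7, role 8}), so by Hall's theorem at most 6 of the 7 actors can be matched.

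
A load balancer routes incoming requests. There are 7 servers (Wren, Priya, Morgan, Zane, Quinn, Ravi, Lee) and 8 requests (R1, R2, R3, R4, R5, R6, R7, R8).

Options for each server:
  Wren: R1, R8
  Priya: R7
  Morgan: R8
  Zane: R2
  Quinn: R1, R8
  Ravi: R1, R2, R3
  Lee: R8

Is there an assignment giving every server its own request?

The set {Wren, Morgan, Quinn, Lee} has only 2 neighbours ({R1, R8}), so by Hall's theorem at most 5 of the 7 servers can be matched.
Hence no matching covers every server.

No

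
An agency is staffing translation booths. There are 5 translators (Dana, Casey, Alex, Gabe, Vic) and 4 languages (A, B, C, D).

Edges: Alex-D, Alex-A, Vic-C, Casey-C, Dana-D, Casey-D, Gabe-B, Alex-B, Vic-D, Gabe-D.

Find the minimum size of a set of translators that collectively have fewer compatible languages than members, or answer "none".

3

Take S = {Dana, Casey, Vic}. Its neighbourhood is {C, D}, so |N(S)| = 2 < |S| = 3.
Every subset of size less than 3 has at least as many neighbours as members, so 3 is the minimum.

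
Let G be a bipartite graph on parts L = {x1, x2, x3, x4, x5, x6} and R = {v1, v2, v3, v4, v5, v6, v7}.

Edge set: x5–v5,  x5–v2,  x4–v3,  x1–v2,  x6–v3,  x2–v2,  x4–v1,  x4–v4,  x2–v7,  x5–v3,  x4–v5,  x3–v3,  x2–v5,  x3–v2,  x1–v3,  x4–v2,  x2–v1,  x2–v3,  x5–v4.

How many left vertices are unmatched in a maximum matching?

1

For example, pair x1→v3, x2→v5, x3→v2, x4→v1, x5→v4.
The set {x1, x3, x6} has only 2 neighbours ({v2, v3}), so by Hall's theorem at most 5 of the 6 left vertices can be matched.
That matches 5 of the 6, leaving 1 unmatched; no matching can do better.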